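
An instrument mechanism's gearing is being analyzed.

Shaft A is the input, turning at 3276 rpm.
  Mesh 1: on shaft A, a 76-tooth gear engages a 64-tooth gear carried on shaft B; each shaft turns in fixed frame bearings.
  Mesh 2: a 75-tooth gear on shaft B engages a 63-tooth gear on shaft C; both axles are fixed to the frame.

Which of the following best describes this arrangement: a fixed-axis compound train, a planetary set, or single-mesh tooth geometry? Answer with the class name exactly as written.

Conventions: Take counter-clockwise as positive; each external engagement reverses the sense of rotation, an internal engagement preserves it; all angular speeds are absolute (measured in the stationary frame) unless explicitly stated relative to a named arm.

2-mesh fixed-axis compound train (all bearings frame-fixed)
classification: fixed-axis compound train

fixed-axis compound train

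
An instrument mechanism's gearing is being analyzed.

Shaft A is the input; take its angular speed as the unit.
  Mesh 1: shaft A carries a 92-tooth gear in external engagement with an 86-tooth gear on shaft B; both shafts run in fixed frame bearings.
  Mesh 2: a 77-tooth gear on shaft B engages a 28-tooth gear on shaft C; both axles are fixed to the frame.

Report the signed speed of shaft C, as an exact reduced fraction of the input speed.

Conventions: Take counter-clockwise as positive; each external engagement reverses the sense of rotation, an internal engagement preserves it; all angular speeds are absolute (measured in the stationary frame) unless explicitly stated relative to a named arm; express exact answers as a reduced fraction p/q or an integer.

253/86

2-mesh fixed-axis compound train (all bearings frame-fixed)
mesh 1 [92T→86T]: |ω|/ω_in = 1×92/86 = 46/43, sense flips to −
mesh 2 [77T→28T]: |ω|/ω_in = (46/43)×77/28 = 253/86, sense flips to +
signed output speed (× input speed) = 253/86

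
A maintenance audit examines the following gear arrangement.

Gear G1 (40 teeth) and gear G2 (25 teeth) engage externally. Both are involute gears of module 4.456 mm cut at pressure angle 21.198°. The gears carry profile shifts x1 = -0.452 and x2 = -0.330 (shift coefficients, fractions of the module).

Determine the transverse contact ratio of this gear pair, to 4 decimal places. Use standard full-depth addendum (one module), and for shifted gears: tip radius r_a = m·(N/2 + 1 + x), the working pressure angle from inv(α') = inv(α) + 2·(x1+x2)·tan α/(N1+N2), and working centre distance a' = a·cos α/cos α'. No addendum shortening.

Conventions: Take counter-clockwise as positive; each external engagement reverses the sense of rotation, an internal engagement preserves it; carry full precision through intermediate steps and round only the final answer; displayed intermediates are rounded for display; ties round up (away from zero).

1.9400

single-mesh involute tooth geometry (40T engaging 25T at module 4.456)
base radii: r_b1 = 83.089822, r_b2 = 51.931139
tip radii: r_a1 = 91.561888, r_a2 = 58.685520
inv(α') = inv(21.198°) + 2·(-0.452-0.330)·tan α/(40+25) = 0.00852750  ⇒  α' = 16.68924°
a' = a·cos α / cos α' = 144.8200·cos 21.198°/cos 16.68924° = 140.958638
action lengths: √(r_a1²−r_b1²) = 38.466359, √(r_a2²−r_b2²) = 27.333991
base pitch p_b = π·m·cos α = 13.051719
CR = (38.466359 + 27.333991 − 140.958638·sin 16.68924°)/13.051719 = 1.939957
contact ratio ≈ 1.9400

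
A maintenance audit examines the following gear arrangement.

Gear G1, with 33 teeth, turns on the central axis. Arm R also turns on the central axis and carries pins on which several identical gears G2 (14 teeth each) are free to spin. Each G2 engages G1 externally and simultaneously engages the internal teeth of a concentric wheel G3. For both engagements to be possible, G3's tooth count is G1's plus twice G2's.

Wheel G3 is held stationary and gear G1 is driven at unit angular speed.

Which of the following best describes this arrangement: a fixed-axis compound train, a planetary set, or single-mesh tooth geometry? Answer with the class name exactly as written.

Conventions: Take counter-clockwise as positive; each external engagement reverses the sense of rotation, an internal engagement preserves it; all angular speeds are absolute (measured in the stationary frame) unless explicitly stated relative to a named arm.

topology: planetary set — G1 33T / G2 14T / G3 61T, arm = carrier (Willis)
classification: planetary set

planetary set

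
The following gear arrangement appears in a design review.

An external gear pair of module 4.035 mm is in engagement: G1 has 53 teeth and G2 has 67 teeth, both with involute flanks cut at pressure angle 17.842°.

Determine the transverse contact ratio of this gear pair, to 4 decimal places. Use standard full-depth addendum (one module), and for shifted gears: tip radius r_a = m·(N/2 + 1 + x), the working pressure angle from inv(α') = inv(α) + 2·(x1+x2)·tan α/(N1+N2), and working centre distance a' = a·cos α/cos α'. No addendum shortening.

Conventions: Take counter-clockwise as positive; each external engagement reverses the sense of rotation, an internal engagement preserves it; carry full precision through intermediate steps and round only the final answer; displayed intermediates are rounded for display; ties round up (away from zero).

1.9173

topology: single-mesh involute geometry — m = 4.035, 53T/67T pair
base radii: r_b1 = 101.784827, r_b2 = 128.671385
tip radii: r_a1 = 110.962500, r_a2 = 139.207500
no profile shift: α' = α, a' = a
action lengths: √(r_a1²−r_b1²) = 44.187389, √(r_a2²−r_b2²) = 53.126289
base pitch p_b = π·m·cos α = 12.066659
CR = (44.187389 + 53.126289 − 242.100000·sin 17.84200°)/12.066659 = 1.917340
contact ratio ≈ 1.9173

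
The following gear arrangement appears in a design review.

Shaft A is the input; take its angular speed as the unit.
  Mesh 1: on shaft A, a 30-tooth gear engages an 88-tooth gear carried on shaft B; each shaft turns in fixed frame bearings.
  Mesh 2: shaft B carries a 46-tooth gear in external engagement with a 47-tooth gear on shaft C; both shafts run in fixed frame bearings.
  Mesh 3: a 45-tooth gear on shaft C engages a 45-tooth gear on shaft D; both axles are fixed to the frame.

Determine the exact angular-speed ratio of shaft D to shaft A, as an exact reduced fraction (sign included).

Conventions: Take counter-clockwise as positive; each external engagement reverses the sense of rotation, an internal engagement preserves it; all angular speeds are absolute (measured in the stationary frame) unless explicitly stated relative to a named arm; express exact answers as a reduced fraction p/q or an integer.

-345/1034

class = fixed-axis compound train [3 meshes; 3 ratios multiply, 3 sense flips]
mesh 1 [30T→88T]: running ratio 15/44, sense −
mesh 2 [46T→47T]: running ratio 345/1034, sense +
mesh 3 [45T→45T]: running ratio 345/1034, sense −
ω_out/ω_in = -345/1034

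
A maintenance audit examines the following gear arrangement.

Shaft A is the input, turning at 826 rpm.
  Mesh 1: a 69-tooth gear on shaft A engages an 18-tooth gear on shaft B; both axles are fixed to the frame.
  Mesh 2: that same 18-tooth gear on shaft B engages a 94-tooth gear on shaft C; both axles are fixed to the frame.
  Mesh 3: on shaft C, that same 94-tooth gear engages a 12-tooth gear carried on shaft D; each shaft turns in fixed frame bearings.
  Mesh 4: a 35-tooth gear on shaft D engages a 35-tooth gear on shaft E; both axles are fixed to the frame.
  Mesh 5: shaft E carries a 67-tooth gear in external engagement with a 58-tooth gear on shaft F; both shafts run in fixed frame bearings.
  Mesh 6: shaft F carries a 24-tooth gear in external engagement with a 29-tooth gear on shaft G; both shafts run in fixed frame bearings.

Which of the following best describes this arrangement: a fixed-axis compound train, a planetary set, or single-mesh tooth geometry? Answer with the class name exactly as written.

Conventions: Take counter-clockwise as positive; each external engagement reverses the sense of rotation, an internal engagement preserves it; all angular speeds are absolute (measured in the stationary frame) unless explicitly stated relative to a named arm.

fixed-axis compound train

topology: fixed-axis compound train — 6 meshes, A→G
classification: fixed-axis compound train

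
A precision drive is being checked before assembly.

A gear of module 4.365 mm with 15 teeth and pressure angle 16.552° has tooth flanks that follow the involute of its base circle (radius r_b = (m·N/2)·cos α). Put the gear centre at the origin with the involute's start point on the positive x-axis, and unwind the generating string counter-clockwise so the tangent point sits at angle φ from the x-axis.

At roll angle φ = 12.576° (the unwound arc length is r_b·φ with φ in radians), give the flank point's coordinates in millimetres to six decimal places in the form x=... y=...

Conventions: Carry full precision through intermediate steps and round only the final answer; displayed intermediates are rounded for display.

class = single-mesh tooth geometry [base-circle involute, m = 4.365, 15T]
pitch radius r_p = m·N/2 = 4.365·15/2 = 32.737500
base radius r_b = r_p·cos α = 32.737500·cos 16.552° = 31.380910
roll angle φ = 12.576° = 0.21949261 rad
x = r_b·(cos φ + φ·sin φ) = 32.127749
y = r_b·(sin φ − φ·cos φ) = 0.110080

x=32.127749 y=0.110080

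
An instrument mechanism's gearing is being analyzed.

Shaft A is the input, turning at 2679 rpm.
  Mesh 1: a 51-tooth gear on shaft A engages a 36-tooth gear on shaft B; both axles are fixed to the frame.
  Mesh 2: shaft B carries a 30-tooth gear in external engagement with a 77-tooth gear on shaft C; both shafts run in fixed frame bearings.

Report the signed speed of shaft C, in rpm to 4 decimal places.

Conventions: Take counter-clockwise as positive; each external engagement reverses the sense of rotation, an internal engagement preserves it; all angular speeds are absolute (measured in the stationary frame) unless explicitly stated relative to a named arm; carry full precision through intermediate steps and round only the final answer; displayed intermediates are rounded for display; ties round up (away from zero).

+1478.6688 rpm

2-mesh fixed-axis compound train (all bearings frame-fixed)
mesh 1 [51T→36T]: ω = 2679.0000×51/36 = 3795.2500 rpm, sense flips to −
mesh 2 [30T→77T]: ω = 3795.2500×30/77 = 1478.6688 rpm, sense flips to +
signed output speed = +1478.6688 rpm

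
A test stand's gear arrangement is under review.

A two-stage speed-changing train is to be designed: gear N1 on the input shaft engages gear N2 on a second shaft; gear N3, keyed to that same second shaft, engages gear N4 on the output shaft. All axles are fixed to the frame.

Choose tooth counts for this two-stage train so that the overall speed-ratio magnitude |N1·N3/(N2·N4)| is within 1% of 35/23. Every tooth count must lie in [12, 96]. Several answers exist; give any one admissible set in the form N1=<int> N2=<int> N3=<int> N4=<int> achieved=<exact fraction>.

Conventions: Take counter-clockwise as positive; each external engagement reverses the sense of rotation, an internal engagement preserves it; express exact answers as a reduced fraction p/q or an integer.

class = fixed-axis compound train [2-stage, 35/23 wanted]
target = 35/23 in lowest terms: an exact hit needs N1·N3 = k·35 and N2·N4 = k·23 for one integer k, every count in [12, 96]; additionally prefer no 1:1 stage (N1 ≠ N2, N3 ≠ N4)
k = 1…11: no 1:1-free in-range split of k·35 and k·23 into factor pairs; take k = 12
k = 12: N1·N3 = 420 = 12·35, N2·N4 = 276 = 23·12
achieved = 12·35/(23·12) = 35/23; |achieved − target| = 0 ≤ 7/460 ✓

N1=12 N2=23 N3=35 N4=12 achieved=35/23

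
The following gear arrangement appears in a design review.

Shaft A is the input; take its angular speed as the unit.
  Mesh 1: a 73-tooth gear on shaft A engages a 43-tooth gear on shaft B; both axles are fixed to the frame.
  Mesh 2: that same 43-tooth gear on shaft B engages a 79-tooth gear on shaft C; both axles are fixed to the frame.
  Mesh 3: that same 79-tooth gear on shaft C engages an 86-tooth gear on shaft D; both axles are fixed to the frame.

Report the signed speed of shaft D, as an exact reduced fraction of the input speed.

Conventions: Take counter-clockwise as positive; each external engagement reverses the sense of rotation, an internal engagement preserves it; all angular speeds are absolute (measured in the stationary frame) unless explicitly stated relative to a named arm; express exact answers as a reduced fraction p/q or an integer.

3-mesh fixed-axis compound train (all bearings frame-fixed)
mesh 1 [73T→43T]: |ω|/ω_in = 1×73/43 = 73/43, sense flips to −
mesh 2 [43T→79T]: |ω|/ω_in = (73/43)×43/79 = 73/79, sense flips to +
mesh 3 [79T→86T]: |ω|/ω_in = (73/79)×79/86 = 73/86, sense flips to −
signed output speed (× input speed) = -73/86

-73/86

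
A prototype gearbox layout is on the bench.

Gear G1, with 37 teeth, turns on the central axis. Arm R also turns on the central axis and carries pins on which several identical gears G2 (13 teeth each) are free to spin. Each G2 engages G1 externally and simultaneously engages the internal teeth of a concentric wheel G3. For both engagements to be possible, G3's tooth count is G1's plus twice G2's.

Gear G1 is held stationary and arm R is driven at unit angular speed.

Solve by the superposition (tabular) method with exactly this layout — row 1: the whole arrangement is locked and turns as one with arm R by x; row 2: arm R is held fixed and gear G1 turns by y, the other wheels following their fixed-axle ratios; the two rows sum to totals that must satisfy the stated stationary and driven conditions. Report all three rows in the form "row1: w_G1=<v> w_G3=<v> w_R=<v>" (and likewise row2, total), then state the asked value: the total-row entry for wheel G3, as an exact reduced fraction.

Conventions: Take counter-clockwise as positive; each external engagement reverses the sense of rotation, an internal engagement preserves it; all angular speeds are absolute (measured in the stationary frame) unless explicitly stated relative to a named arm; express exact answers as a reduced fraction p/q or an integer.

planetary set (37T centre, 13T on arm, 63T internal) — Willis relation
row 1 — lock + rotate with arm: ω_sun = ω_ring = ω_arm = x
row 2 — arm fixed, fixed-axis ratios: sun y, ring −(37/63)·y, arm 0
boundary: total ω_sun = x + y = 0 and total ω_arm = x = 1  ⇒  y = -1, x = 1
row 2 ring = −(37/63)·(-1) = 37/63
totals (row 1 + row 2): sun 1 + (-1) = 0, ring 1 + 37/63 = 100/63, arm 1 + 0 = 1
asked cell (total, ring) = 100/63

row1: w_G1=1 w_G3=1 w_R=1
row2: w_G1=-1 w_G3=37/63 w_R=0
total: w_G1=0 w_G3=100/63 w_R=1
asked value: 100/63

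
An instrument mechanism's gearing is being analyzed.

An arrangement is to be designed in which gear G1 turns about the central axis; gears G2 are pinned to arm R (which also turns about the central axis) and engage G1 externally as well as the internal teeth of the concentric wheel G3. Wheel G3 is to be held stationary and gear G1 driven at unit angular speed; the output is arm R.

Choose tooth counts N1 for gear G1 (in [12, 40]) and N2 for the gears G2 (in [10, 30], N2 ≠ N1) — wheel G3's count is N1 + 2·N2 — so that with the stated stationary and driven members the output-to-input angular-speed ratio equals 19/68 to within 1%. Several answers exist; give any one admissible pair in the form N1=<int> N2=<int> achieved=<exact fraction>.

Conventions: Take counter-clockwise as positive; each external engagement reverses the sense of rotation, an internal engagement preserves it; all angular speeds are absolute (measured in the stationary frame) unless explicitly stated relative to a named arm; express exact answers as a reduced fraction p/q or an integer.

N1=19 N2=15 achieved=19/68

planetary set to be sized for 19/68 (Willis relation)
Willis with ω_ring = 0: ω_arm/ω_sun = N1/(N1+N3); set equal to 19/68  ⇒  N3/N1 = 1/(19/68) − 1 = 49/19
N3 = N1 + 2·N2  ⇒  N2/N1 = (N3/N1 − 1)/2 = (49/19 − 1)/2 = 15/19
smallest multiple with N1 ≥ 12 and N2 ≥ 10: k = 1  ⇒  N1 = 1·19 = 19, N2 = 1·15 = 15 (N1 ≤ 40, N2 ≤ 30, N2 ≠ N1 ✓), N3 = 19 + 2·15 = 49
check: N1/(N1+N3) with N1 = 19, N3 = 49 gives 19/68; |achieved − target| = 0 ≤ 19/6800 ✓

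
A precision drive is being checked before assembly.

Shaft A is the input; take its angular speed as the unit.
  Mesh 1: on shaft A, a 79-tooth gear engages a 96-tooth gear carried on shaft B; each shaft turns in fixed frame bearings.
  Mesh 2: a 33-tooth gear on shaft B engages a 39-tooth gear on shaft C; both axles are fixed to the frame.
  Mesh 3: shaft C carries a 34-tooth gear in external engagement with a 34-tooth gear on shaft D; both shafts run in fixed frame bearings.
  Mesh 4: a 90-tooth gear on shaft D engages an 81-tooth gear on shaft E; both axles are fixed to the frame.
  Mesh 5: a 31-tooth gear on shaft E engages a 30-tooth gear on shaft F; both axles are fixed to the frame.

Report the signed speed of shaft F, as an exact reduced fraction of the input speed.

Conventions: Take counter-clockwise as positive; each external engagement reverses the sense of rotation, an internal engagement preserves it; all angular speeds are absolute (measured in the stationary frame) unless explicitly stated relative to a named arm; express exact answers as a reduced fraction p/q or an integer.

5-mesh fixed-axis compound train (all bearings frame-fixed)
mesh 1 [79T→96T]: |ω|/ω_in = 1×79/96 = 79/96, sense flips to −
mesh 2 [33T→39T]: |ω|/ω_in = (79/96)×33/39 = 869/1248, sense flips to +
mesh 3 [34T→34T]: |ω|/ω_in = (869/1248)×34/34 = 869/1248, sense flips to −
mesh 4 [90T→81T]: |ω|/ω_in = (869/1248)×90/81 = 4345/5616, sense flips to +
mesh 5 [31T→30T]: |ω|/ω_in = (4345/5616)×31/30 = 26939/33696, sense flips to −
signed output speed (× input speed) = -26939/33696

-26939/33696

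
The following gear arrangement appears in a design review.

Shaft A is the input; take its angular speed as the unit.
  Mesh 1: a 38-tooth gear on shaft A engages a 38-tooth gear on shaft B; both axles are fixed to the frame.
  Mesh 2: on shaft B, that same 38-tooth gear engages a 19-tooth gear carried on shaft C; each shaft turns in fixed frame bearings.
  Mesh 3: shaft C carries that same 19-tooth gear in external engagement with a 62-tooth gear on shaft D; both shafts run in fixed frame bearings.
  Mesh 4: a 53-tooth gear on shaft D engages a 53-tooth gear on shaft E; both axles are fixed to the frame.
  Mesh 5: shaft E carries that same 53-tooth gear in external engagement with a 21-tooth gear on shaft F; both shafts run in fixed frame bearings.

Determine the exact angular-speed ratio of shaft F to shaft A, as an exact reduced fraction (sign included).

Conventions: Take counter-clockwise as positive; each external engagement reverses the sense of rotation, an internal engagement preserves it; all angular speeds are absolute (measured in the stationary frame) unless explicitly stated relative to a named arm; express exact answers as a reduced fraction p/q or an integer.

class = fixed-axis compound train [5 meshes; 5 ratios multiply, 5 sense flips]
mesh 1 [38T→38T]: running ratio 1, sense −
mesh 2 [38T→19T]: running ratio 2, sense +
mesh 3 [19T→62T]: running ratio 19/31, sense −
mesh 4 [53T→53T]: running ratio 19/31, sense +
mesh 5 [53T→21T]: running ratio 1007/651, sense −
ω_out/ω_in = -1007/651

-1007/651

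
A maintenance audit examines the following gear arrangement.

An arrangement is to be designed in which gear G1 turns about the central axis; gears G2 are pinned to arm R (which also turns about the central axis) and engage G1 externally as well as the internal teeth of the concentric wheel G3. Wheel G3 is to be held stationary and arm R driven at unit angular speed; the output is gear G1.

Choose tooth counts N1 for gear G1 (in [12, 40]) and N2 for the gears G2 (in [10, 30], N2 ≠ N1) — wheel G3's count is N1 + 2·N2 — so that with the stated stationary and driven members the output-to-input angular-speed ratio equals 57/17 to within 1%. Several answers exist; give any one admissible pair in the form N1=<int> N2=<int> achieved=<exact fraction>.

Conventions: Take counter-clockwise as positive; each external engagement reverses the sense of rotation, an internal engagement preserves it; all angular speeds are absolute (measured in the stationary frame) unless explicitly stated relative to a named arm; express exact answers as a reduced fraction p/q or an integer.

topology: planetary set — design target 57/17, arm = carrier (Willis)
Willis with ω_ring = 0: ω_sun/ω_arm = (N1+N3)/N1; set equal to 57/17  ⇒  N3/N1 = 57/17 − 1 = 40/17
N3 = N1 + 2·N2  ⇒  N2/N1 = (N3/N1 − 1)/2 = (40/17 − 1)/2 = 23/34
smallest multiple with N1 ≥ 12 and N2 ≥ 10: k = 1  ⇒  N1 = 1·34 = 34, N2 = 1·23 = 23 (N1 ≤ 40, N2 ≤ 30, N2 ≠ N1 ✓), N3 = 34 + 2·23 = 80
check: (N1+N3)/N1 with N1 = 34, N3 = 80 gives 57/17; |achieved − target| = 0 ≤ 57/1700 ✓

N1=34 N2=23 achieved=57/17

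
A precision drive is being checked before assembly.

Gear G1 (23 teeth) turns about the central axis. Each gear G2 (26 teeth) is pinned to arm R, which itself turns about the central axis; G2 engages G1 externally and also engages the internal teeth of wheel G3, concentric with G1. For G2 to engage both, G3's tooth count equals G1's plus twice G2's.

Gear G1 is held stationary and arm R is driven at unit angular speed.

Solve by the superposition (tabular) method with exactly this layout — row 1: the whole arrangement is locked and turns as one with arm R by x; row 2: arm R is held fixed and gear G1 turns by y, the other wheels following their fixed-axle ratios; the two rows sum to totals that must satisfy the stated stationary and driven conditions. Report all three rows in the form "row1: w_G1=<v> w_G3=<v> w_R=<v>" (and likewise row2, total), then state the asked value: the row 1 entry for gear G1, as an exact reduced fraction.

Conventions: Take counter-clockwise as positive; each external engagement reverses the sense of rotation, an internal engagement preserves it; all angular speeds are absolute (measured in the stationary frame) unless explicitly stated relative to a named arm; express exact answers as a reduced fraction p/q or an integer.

row1: w_G1=1 w_G3=1 w_R=1
row2: w_G1=-1 w_G3=23/75 w_R=0
total: w_G1=0 w_G3=98/75 w_R=1
asked value: 1

planetary set (23T centre, 26T on arm, 75T internal) — Willis relation
superposition row 1 [locked train]: every member turns x
row 2 (arm held, sun turns y): ω_ring = −(23/75)·y, ω_arm = 0
boundary: total ω_sun = x + y = 0 and total ω_arm = x = 1  ⇒  y = -1, x = 1
row 2 ring = −(23/75)·(-1) = 23/75
totals (row 1 + row 2): sun 1 + (-1) = 0, ring 1 + 23/75 = 98/75, arm 1 + 0 = 1
asked cell (row1, sun) = 1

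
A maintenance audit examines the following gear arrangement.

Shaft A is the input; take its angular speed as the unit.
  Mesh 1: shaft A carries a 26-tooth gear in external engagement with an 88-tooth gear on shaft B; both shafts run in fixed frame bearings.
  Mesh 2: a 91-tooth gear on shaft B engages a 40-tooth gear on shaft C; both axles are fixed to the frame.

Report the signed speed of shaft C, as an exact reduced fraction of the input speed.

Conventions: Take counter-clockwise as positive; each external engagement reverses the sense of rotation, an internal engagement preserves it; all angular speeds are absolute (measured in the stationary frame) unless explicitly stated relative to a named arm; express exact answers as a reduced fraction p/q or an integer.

1183/1760

2-mesh fixed-axis compound train (all bearings frame-fixed)
mesh 1 [26T→88T]: |ω|/ω_in = 1×26/88 = 13/44, sense flips to −
mesh 2 [91T→40T]: |ω|/ω_in = (13/44)×91/40 = 1183/1760, sense flips to +
signed output speed (× input speed) = 1183/1760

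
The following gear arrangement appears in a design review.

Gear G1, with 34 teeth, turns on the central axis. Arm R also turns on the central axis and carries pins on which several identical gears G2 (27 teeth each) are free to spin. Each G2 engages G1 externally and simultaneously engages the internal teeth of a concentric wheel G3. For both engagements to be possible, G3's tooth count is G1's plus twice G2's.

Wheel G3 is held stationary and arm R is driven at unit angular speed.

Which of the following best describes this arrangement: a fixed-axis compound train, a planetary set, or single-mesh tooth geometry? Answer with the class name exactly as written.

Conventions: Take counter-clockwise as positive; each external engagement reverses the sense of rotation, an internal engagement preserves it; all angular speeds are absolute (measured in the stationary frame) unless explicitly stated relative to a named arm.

planetary set

recognized (axles ride arm R): planetary set, 34/27/88 teeth
classification: planetary set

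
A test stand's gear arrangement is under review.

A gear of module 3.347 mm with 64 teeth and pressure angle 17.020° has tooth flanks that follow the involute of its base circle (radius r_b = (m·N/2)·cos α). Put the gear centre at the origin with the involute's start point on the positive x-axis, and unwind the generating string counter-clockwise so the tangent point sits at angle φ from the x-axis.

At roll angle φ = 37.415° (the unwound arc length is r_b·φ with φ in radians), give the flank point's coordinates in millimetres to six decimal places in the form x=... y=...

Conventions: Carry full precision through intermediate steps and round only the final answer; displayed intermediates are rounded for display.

x=121.975764 y=9.106886

recognized (one wheel, involute flank): single-mesh tooth geometry, m = 3.347, N = 64
pitch radius r_p = m·N/2 = 3.347·64/2 = 107.104000
base radius r_b = r_p·cos α = 107.104000·cos 17.020° = 102.413128
roll angle φ = 37.415° = 0.65301494 rad
x = r_b·(cos φ + φ·sin φ) = 121.975764
y = r_b·(sin φ − φ·cos φ) = 9.106886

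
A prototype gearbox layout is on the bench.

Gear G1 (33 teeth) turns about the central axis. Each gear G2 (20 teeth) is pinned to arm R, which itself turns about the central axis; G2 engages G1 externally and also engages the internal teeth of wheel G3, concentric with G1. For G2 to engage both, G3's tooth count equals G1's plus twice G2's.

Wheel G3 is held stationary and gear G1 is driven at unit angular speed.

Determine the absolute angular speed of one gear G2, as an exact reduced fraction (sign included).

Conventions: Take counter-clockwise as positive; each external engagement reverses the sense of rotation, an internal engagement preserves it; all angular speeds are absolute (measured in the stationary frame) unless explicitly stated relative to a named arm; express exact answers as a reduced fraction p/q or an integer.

-33/40

planetary set (33T centre, 20T on arm, 73T internal) — Willis relation
ring teeth: 33 + 2·20 = 73
33(ω_sun−ω_arm) = −73(ω_ring−ω_arm),  ω_ring = 0, ω_sun = 1
33(1−ω_arm) = −73(0−ω_arm)  ⇒  106·ω_arm = 33  ⇒  ω_arm = 33/106
sun–planet mesh: 33·(1−33/106) = −20·(ω_p−ω_arm)  ⇒  ω_p−ω_arm = -2409/2120
ω_p = 33/106 − 2409/2120 = -33/40
exact speed ratio = -33/40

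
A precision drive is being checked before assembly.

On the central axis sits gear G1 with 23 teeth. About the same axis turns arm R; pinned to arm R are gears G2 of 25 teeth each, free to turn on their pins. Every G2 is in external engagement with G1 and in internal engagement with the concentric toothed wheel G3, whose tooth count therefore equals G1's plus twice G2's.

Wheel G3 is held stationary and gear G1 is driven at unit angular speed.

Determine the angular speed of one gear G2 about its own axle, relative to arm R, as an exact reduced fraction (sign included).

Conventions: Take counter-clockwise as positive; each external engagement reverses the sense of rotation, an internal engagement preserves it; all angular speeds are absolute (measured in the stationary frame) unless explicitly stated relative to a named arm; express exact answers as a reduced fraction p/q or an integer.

planetary set (23T centre, 25T on arm, 73T internal) — Willis relation
ring teeth: 23 + 2·25 = 73
23(ω_sun−ω_arm) = −73(ω_ring−ω_arm),  ω_ring = 0, ω_sun = 1
23(1−ω_arm) = −73(0−ω_arm)  ⇒  96·ω_arm = 23  ⇒  ω_arm = 23/96
sun–planet mesh: 23·(1−23/96) = −25·(ω_p−ω_arm)  ⇒  ω_p−ω_arm = -1679/2400
exact speed ratio = -1679/2400

-1679/2400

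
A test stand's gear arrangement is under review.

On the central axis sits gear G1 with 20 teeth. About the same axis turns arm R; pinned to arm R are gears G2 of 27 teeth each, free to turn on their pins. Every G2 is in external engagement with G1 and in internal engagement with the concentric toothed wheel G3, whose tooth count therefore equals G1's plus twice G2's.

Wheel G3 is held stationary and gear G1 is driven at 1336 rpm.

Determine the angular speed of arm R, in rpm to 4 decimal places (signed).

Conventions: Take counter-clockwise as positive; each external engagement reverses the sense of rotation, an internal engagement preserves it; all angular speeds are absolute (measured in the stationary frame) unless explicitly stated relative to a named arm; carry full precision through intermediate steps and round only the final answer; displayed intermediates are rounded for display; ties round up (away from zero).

class = planetary set [G3 = 20+2·27 = 74; Willis about the carrier]
normalise by the input: solve with ω_sun = 1, then scale by 1336 rpm
ring teeth: 20 + 2·27 = 74
20(ω_sun−ω_arm) = −74(ω_ring−ω_arm),  ω_ring = 0, ω_sun = 1
20(1−ω_arm) = −74(0−ω_arm)  ⇒  94·ω_arm = 20  ⇒  ω_arm = 10/47
scale: ω_arm = 10/47 × 1336 rpm = +284.2553 rpm

+284.2553 rpm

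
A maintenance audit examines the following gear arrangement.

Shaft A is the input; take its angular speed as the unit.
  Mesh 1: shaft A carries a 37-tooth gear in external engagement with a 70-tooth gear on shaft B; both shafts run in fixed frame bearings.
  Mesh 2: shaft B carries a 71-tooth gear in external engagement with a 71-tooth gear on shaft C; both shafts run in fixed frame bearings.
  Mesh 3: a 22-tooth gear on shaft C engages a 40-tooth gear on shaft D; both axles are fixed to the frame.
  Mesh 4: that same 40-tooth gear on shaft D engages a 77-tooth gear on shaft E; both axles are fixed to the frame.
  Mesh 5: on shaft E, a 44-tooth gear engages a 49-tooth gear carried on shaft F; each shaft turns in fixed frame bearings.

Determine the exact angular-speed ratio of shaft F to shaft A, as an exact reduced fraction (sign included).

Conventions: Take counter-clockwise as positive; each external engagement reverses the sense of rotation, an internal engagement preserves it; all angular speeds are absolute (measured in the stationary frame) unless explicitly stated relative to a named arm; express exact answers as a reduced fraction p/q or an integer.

class = fixed-axis compound train [5 meshes; 5 ratios multiply, 5 sense flips]
mesh 1 [37T→70T]: running ratio 37/70, sense −
mesh 2 [71T→71T]: running ratio 37/70, sense +
mesh 3 [22T→40T]: running ratio 407/1400, sense −
mesh 4 [40T→77T]: running ratio 37/245, sense +
mesh 5 [44T→49T]: running ratio 1628/12005, sense −
ω_out/ω_in = -1628/12005

-1628/12005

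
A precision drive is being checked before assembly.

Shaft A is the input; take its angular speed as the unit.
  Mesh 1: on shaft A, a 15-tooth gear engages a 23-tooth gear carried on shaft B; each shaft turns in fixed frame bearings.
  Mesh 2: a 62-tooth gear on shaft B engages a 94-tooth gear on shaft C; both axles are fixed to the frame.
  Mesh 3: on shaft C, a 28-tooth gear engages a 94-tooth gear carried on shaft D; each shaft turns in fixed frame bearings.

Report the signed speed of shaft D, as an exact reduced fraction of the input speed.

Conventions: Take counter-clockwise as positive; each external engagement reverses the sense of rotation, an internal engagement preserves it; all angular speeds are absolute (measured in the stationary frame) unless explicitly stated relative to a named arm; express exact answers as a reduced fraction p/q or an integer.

-6510/50807

3-mesh fixed-axis compound train (all bearings frame-fixed)
mesh 1 [15T→23T]: |ω|/ω_in = 1×15/23 = 15/23, sense flips to −
mesh 2 [62T→94T]: |ω|/ω_in = (15/23)×62/94 = 465/1081, sense flips to +
mesh 3 [28T→94T]: |ω|/ω_in = (465/1081)×28/94 = 6510/50807, sense flips to −
signed output speed (× input speed) = -6510/50807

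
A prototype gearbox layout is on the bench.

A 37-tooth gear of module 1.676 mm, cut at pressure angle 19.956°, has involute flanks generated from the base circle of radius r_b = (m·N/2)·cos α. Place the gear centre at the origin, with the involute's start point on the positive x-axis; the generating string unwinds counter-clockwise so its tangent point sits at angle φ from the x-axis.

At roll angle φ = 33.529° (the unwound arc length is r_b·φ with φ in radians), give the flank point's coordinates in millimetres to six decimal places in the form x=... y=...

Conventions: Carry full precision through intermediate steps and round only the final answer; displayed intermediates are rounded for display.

recognized (one wheel, involute flank): single-mesh tooth geometry, m = 1.676, N = 37
pitch radius r_p = m·N/2 = 1.676·37/2 = 31.006000
base radius r_b = r_p·cos α = 31.006000·cos 19.956° = 29.144245
roll angle φ = 33.529° = 0.58519144 rad
x = r_b·(cos φ + φ·sin φ) = 33.715289
y = r_b·(sin φ − φ·cos φ) = 1.880960

x=33.715289 y=1.880960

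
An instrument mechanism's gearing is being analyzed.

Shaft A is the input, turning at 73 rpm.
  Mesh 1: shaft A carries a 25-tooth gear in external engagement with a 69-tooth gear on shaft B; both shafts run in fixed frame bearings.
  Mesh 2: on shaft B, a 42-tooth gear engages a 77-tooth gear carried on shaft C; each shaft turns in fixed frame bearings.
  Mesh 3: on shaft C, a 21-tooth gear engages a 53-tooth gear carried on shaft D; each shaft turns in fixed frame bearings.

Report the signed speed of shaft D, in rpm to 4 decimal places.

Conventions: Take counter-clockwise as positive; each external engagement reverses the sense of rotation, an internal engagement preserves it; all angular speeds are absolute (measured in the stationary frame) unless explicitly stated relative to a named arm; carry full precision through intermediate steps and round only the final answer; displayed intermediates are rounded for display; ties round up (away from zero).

3-mesh fixed-axis compound train (all bearings frame-fixed)
mesh 1 [25T→69T]: ω = 73.0000×25/69 = 26.4493 rpm, sense flips to −
mesh 2 [42T→77T]: ω = 26.4493×42/77 = 14.4269 rpm, sense flips to +
mesh 3 [21T→53T]: ω = 14.4269×21/53 = 5.7163 rpm, sense flips to −
signed output speed = -5.7163 rpm

-5.7163 rpm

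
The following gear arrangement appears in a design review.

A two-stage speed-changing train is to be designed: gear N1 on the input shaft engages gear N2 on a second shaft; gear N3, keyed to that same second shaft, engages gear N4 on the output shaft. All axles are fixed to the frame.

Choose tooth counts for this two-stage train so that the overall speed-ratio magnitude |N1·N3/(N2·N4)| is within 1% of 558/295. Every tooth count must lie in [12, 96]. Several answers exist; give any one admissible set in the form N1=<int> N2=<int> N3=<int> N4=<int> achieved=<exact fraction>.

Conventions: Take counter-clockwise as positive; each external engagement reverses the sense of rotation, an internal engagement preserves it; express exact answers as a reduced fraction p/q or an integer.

N1=18 N2=15 N3=93 N4=59 achieved=558/295

topology: fixed-axis compound train — 2 stages, target 558/295
target = 558/295 in lowest terms: an exact hit needs N1·N3 = k·558 and N2·N4 = k·295 for one integer k, every count in [12, 96]; additionally prefer no 1:1 stage (N1 ≠ N2, N3 ≠ N4)
k = 1…2: no 1:1-free in-range split of k·558 and k·295 into factor pairs; take k = 3
k = 3: N1·N3 = 1674 = 18·93, N2·N4 = 885 = 15·59
achieved = 18·93/(15·59) = 558/295; |achieved − target| = 0 ≤ 279/14750 ✓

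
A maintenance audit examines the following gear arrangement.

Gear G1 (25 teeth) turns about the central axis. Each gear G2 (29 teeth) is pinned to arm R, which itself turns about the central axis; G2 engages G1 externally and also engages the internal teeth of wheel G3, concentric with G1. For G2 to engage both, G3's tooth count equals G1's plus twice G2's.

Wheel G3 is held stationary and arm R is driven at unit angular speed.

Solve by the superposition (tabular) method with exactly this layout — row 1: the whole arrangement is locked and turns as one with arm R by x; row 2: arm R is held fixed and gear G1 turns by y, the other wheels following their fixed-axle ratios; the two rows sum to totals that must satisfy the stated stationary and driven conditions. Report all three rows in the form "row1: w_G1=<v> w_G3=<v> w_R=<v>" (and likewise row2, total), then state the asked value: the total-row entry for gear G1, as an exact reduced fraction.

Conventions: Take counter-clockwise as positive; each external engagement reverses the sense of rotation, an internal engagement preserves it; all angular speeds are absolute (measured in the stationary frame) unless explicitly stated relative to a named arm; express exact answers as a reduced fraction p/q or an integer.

row1: w_G1=1 w_G3=1 w_R=1
row2: w_G1=83/25 w_G3=-1 w_R=0
total: w_G1=108/25 w_G3=0 w_R=1
asked value: 108/25

class = planetary set [G3 = 25+2·29 = 83; Willis about the carrier]
superposition row 1 [locked train]: every member turns x
row 2 (arm held, sun turns y): ω_ring = −(25/83)·y, ω_arm = 0
boundary: total ω_ring = x − (25/83)·y = 0 and total ω_arm = x = 1  ⇒  y = 83/25, x = 1
row 2 ring = −(25/83)·83/25 = -1
totals (row 1 + row 2): sun 1 + 83/25 = 108/25, ring 1 + (-1) = 0, arm 1 + 0 = 1
asked cell (total, sun) = 108/25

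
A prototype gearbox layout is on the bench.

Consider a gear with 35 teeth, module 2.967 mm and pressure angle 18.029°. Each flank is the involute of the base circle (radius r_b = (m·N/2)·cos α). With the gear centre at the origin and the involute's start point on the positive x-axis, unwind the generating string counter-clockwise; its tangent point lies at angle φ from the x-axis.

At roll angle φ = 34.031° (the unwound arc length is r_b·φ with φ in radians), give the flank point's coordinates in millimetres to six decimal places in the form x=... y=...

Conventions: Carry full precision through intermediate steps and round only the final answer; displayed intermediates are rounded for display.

x=57.328868 y=3.328330

recognized (one wheel, involute flank): single-mesh tooth geometry, m = 2.967, N = 35
pitch radius r_p = m·N/2 = 2.967·35/2 = 51.922500
base radius r_b = r_p·cos α = 51.922500·cos 18.029° = 49.373105
roll angle φ = 34.031° = 0.59395300 rad
x = r_b·(cos φ + φ·sin φ) = 57.328868
y = r_b·(sin φ − φ·cos φ) = 3.328330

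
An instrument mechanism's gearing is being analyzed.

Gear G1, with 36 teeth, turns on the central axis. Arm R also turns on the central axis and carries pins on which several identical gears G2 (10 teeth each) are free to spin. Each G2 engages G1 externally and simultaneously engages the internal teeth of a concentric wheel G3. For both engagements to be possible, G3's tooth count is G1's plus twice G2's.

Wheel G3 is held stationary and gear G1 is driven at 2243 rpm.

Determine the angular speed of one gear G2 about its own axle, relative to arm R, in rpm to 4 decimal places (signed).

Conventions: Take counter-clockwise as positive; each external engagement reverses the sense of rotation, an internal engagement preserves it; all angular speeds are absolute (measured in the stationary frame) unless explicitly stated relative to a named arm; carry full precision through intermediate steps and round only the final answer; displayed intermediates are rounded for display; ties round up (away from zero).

-4915.0957 rpm

recognized (axles ride arm R): planetary set, 36/10/56 teeth
normalise by the input: solve with ω_sun = 1, then scale by 2243 rpm
ring teeth: 36 + 2·10 = 56
36(ω_sun−ω_arm) = −56(ω_ring−ω_arm),  ω_ring = 0, ω_sun = 1
36(1−ω_arm) = −56(0−ω_arm)  ⇒  92·ω_arm = 36  ⇒  ω_arm = 9/23
sun–planet mesh: 36·(1−9/23) = −10·(ω_p−ω_arm)  ⇒  ω_p−ω_arm = -252/115
scale: ω_p−ω_arm = -252/115 × 2243 rpm = -4915.0957 rpm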